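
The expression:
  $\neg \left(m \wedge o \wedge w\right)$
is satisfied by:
  {w: False, m: False, o: False}
  {o: True, w: False, m: False}
  {m: True, w: False, o: False}
  {o: True, m: True, w: False}
  {w: True, o: False, m: False}
  {o: True, w: True, m: False}
  {m: True, w: True, o: False}


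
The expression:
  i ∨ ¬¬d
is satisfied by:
  {i: True, d: True}
  {i: True, d: False}
  {d: True, i: False}


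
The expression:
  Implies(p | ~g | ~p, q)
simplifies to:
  q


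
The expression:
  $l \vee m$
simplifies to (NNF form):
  $l \vee m$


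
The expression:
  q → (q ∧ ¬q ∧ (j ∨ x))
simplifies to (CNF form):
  ¬q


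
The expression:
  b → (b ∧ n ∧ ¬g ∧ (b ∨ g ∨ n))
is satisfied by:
  {n: True, b: False, g: False}
  {n: False, b: False, g: False}
  {g: True, n: True, b: False}
  {g: True, n: False, b: False}
  {b: True, n: True, g: False}


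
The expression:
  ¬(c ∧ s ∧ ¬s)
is always true.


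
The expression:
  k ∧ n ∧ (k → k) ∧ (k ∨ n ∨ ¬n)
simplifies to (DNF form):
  k ∧ n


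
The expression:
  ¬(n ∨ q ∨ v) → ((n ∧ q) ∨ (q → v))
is always true.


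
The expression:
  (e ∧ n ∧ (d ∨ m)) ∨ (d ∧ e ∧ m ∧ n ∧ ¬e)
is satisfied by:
  {d: True, m: True, e: True, n: True}
  {d: True, e: True, n: True, m: False}
  {m: True, e: True, n: True, d: False}


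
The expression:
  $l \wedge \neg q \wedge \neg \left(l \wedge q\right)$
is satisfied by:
  {l: True, q: False}


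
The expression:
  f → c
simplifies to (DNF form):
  c ∨ ¬f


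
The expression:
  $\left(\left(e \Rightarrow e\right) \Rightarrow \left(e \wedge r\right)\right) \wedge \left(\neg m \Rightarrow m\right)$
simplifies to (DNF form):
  $e \wedge m \wedge r$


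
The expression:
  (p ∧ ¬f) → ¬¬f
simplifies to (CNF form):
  f ∨ ¬p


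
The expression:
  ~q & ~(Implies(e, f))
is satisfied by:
  {e: True, q: False, f: False}


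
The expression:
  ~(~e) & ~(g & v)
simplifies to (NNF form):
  e & (~g | ~v)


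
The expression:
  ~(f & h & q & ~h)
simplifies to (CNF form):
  True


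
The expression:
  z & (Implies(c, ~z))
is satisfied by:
  {z: True, c: False}


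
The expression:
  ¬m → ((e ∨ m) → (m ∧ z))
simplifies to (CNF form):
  m ∨ ¬e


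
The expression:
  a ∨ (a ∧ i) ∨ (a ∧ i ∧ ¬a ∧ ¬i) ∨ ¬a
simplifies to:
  True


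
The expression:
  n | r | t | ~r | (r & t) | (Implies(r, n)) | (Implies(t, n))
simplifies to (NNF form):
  True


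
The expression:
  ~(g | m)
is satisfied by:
  {g: False, m: False}


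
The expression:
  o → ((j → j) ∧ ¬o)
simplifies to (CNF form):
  ¬o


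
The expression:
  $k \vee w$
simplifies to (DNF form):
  $k \vee w$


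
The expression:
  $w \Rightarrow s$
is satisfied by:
  {s: True, w: False}
  {w: False, s: False}
  {w: True, s: True}


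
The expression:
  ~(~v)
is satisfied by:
  {v: True}


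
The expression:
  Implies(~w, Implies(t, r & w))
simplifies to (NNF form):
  w | ~t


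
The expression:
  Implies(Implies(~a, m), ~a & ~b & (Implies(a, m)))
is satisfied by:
  {m: False, a: False, b: False}
  {b: True, m: False, a: False}
  {m: True, b: False, a: False}


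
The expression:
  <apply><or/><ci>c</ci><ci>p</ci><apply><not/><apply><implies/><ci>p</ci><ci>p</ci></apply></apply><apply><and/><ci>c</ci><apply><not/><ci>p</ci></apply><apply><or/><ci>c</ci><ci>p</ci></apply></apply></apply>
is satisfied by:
  {c: True, p: True}
  {c: True, p: False}
  {p: True, c: False}


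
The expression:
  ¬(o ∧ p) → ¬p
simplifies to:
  o ∨ ¬p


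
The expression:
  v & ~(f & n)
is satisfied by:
  {v: True, n: False, f: False}
  {f: True, v: True, n: False}
  {n: True, v: True, f: False}


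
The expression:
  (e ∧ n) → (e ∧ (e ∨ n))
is always true.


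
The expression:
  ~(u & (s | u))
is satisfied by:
  {u: False}


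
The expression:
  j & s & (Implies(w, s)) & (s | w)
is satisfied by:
  {j: True, s: True}


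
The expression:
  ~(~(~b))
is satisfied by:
  {b: False}


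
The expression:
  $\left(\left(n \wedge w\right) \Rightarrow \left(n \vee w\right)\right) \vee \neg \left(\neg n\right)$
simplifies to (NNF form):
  $\text{True}$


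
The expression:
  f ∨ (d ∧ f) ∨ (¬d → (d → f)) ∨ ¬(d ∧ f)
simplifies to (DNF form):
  True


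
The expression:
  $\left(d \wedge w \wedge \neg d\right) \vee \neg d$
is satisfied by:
  {d: False}


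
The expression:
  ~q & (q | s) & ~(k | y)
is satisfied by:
  {s: True, q: False, y: False, k: False}


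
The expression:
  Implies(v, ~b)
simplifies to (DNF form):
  ~b | ~v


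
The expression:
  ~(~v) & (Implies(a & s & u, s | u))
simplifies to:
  v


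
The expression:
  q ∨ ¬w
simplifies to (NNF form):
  q ∨ ¬w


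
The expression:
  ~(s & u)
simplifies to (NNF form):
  ~s | ~u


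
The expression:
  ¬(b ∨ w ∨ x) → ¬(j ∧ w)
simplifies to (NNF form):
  True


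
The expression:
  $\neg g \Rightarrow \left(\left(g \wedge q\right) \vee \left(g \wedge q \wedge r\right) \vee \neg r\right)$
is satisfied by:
  {g: True, r: False}
  {r: False, g: False}
  {r: True, g: True}


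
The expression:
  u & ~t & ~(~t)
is never true.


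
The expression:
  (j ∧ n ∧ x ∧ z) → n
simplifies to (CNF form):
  True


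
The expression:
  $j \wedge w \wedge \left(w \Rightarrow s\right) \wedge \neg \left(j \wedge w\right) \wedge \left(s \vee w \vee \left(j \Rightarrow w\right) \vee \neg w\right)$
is never true.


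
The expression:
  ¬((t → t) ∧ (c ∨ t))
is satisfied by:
  {t: False, c: False}


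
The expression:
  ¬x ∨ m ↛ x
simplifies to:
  ¬x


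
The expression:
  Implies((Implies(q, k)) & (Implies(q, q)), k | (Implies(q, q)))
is always true.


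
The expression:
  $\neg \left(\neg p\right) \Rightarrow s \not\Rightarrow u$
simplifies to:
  $\left(s \wedge \neg u\right) \vee \neg p$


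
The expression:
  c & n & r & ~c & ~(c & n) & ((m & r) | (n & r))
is never true.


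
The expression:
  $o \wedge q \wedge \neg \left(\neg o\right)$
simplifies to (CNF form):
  $o \wedge q$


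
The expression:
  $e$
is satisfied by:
  {e: True}


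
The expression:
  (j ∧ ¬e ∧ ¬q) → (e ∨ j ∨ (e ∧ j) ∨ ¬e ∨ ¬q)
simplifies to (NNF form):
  True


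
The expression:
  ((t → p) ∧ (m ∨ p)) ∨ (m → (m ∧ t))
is always true.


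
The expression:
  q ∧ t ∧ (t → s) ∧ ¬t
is never true.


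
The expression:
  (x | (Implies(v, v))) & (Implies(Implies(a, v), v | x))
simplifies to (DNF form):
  a | v | x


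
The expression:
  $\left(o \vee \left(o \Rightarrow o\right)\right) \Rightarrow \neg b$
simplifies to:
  $\neg b$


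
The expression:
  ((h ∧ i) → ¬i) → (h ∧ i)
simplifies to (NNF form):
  h ∧ i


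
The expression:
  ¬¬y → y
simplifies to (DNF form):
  True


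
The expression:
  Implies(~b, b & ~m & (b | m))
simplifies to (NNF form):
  b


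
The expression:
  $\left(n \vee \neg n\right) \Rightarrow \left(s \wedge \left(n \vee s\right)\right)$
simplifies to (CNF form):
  $s$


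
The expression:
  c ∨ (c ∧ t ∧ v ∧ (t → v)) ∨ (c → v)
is always true.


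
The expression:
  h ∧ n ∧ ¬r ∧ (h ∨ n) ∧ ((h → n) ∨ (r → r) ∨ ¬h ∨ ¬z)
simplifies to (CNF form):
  h ∧ n ∧ ¬r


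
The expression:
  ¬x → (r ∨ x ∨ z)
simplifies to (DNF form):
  r ∨ x ∨ z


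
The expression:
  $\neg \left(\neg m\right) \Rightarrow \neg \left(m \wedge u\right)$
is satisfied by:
  {u: False, m: False}
  {m: True, u: False}
  {u: True, m: False}


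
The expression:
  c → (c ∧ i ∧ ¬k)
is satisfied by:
  {i: True, c: False, k: False}
  {i: False, c: False, k: False}
  {k: True, i: True, c: False}
  {k: True, i: False, c: False}
  {c: True, i: True, k: False}


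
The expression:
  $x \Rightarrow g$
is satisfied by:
  {g: True, x: False}
  {x: False, g: False}
  {x: True, g: True}


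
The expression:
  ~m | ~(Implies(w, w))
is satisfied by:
  {m: False}


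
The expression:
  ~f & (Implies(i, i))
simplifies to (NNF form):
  ~f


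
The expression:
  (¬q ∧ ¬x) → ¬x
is always true.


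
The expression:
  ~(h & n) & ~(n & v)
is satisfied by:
  {v: False, n: False, h: False}
  {h: True, v: False, n: False}
  {v: True, h: False, n: False}
  {h: True, v: True, n: False}
  {n: True, h: False, v: False}


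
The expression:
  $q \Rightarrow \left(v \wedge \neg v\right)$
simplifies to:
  $\neg q$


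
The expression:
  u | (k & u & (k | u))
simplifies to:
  u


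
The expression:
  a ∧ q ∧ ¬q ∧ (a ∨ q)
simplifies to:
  False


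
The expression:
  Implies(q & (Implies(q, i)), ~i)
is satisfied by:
  {q: False, i: False}
  {i: True, q: False}
  {q: True, i: False}


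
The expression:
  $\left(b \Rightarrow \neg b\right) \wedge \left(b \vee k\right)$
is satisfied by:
  {k: True, b: False}


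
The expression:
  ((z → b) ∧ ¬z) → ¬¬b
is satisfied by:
  {b: True, z: True}
  {b: True, z: False}
  {z: True, b: False}


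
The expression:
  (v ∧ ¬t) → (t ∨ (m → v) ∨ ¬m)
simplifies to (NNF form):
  True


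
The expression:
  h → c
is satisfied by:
  {c: True, h: False}
  {h: False, c: False}
  {h: True, c: True}


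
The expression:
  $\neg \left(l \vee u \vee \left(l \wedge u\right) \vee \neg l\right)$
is never true.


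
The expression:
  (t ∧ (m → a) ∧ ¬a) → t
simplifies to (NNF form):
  True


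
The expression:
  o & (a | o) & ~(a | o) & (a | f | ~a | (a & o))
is never true.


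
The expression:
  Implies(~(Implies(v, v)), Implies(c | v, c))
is always true.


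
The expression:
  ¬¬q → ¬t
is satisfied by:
  {t: False, q: False}
  {q: True, t: False}
  {t: True, q: False}


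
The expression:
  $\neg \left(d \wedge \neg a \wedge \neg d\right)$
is always true.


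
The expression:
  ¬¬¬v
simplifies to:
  ¬v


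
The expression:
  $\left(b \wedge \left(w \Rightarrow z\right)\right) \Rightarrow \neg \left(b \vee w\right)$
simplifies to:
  $\left(w \wedge \neg z\right) \vee \neg b$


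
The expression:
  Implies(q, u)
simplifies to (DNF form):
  u | ~q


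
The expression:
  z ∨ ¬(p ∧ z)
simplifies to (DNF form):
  True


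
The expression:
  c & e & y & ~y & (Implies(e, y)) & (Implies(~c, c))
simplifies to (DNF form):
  False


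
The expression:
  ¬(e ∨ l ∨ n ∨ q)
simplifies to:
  ¬e ∧ ¬l ∧ ¬n ∧ ¬q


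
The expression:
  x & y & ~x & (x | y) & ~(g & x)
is never true.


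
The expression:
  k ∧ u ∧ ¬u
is never true.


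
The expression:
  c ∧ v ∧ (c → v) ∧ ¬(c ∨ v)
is never true.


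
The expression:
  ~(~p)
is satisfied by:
  {p: True}


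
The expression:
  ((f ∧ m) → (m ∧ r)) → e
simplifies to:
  e ∨ (f ∧ m ∧ ¬r)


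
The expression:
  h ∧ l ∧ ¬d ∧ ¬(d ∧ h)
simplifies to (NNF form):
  h ∧ l ∧ ¬d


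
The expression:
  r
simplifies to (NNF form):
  r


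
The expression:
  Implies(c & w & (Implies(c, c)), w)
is always true.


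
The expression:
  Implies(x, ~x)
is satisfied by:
  {x: False}


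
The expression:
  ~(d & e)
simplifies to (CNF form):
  ~d | ~e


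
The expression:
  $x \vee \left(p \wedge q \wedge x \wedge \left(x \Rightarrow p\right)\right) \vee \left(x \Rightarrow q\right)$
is always true.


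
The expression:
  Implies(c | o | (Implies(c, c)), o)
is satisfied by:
  {o: True}


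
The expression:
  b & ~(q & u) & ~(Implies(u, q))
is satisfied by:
  {u: True, b: True, q: False}


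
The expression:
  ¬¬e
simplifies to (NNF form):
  e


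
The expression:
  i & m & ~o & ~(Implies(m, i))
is never true.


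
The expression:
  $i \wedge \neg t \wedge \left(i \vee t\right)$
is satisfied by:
  {i: True, t: False}


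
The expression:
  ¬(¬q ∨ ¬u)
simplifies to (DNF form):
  q ∧ u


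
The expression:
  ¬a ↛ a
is always true.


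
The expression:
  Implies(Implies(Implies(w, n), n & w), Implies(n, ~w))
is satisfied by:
  {w: False, n: False}
  {n: True, w: False}
  {w: True, n: False}


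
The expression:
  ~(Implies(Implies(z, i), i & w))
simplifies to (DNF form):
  (i & ~w) | (~i & ~z)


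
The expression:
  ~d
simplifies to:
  ~d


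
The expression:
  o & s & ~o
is never true.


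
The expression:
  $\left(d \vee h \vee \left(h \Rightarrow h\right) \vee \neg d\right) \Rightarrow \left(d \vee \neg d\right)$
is always true.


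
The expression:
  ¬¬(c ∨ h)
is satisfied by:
  {c: True, h: True}
  {c: True, h: False}
  {h: True, c: False}


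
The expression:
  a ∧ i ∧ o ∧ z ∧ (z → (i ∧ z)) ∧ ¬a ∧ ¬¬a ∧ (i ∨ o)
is never true.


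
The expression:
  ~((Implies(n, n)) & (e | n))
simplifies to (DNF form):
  ~e & ~n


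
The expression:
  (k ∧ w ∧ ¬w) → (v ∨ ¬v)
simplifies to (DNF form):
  True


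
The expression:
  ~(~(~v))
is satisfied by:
  {v: False}


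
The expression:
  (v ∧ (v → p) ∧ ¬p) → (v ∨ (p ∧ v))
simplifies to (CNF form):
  True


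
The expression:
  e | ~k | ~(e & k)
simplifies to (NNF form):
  True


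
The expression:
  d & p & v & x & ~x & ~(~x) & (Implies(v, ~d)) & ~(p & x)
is never true.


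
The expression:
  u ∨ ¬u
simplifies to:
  True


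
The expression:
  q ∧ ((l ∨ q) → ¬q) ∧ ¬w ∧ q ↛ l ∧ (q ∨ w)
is never true.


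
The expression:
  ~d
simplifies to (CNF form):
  ~d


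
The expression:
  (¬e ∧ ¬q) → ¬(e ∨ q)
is always true.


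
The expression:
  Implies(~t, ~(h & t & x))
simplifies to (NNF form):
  True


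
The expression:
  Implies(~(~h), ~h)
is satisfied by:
  {h: False}


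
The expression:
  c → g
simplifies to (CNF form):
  g ∨ ¬c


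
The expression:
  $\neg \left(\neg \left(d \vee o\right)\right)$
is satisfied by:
  {d: True, o: True}
  {d: True, o: False}
  {o: True, d: False}


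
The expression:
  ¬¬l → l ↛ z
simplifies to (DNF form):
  ¬l ∨ ¬z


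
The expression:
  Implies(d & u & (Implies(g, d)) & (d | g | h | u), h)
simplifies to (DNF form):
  h | ~d | ~u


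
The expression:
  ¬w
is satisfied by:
  {w: False}


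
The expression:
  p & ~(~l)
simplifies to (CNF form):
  l & p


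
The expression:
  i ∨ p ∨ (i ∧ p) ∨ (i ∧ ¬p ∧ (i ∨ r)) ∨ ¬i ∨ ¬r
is always true.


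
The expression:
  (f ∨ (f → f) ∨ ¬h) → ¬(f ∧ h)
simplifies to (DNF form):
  ¬f ∨ ¬h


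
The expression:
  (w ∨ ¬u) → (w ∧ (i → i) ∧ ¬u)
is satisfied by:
  {u: True, w: False}
  {w: True, u: False}


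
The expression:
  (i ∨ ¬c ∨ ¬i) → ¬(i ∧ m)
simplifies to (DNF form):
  ¬i ∨ ¬m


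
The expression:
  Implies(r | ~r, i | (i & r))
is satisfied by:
  {i: True}


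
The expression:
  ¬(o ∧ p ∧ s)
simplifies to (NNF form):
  ¬o ∨ ¬p ∨ ¬s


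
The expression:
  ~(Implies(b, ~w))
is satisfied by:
  {w: True, b: True}


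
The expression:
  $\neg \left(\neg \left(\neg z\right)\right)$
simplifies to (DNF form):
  $\neg z$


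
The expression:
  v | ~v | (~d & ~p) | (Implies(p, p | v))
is always true.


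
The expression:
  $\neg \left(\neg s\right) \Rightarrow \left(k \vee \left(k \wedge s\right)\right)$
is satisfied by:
  {k: True, s: False}
  {s: False, k: False}
  {s: True, k: True}


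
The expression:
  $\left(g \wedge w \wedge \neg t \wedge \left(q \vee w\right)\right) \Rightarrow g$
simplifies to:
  $\text{True}$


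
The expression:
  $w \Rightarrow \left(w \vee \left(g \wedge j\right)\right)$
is always true.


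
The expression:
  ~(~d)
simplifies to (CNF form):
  d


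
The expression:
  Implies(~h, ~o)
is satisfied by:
  {h: True, o: False}
  {o: False, h: False}
  {o: True, h: True}


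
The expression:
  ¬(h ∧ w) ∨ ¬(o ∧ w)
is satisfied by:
  {w: False, o: False, h: False}
  {h: True, w: False, o: False}
  {o: True, w: False, h: False}
  {h: True, o: True, w: False}
  {w: True, h: False, o: False}
  {h: True, w: True, o: False}
  {o: True, w: True, h: False}


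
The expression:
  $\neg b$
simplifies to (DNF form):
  $\neg b$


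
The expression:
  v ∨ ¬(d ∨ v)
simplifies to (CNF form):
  v ∨ ¬d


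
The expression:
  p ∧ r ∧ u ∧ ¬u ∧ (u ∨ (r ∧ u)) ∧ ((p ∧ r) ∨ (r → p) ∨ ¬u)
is never true.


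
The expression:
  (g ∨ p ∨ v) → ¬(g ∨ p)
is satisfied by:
  {g: False, p: False}


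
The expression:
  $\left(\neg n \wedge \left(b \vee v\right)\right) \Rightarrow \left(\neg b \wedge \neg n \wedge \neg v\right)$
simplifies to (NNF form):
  $n \vee \left(\neg b \wedge \neg v\right)$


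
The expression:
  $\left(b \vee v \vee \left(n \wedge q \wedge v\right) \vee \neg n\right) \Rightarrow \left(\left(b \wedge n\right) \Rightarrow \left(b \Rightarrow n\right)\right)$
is always true.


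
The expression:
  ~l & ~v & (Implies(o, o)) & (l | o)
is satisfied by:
  {o: True, v: False, l: False}


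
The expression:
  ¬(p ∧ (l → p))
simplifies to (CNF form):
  ¬p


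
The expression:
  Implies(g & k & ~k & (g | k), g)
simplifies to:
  True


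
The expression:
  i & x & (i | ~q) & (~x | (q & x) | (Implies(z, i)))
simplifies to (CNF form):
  i & x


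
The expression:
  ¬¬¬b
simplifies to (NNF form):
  ¬b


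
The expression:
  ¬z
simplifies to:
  ¬z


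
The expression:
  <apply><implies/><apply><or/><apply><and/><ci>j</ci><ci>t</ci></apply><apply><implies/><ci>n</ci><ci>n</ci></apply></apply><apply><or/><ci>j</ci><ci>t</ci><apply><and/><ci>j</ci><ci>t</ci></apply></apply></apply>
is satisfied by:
  {t: True, j: True}
  {t: True, j: False}
  {j: True, t: False}


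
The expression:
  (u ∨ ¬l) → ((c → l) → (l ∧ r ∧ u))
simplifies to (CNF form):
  (c ∨ l) ∧ (l ∨ ¬l) ∧ (c ∨ l ∨ r) ∧ (c ∨ l ∨ ¬u) ∧ (c ∨ r ∨ ¬u) ∧ (l ∨ r ∨ ¬l) ∧ (l ∨ ¬l ∨ ¬u) ∧ (r ∨ ¬l ∨ ¬u)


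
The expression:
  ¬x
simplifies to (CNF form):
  ¬x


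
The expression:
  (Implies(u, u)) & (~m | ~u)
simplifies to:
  ~m | ~u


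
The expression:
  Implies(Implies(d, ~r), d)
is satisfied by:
  {d: True}


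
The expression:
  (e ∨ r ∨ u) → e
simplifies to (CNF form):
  (e ∨ ¬r) ∧ (e ∨ ¬u)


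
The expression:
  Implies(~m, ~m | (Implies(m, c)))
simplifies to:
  True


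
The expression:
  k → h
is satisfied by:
  {h: True, k: False}
  {k: False, h: False}
  {k: True, h: True}


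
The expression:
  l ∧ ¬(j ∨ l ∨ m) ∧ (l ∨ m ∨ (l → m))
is never true.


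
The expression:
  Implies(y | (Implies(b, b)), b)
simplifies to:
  b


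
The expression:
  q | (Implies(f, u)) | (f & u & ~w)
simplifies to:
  q | u | ~f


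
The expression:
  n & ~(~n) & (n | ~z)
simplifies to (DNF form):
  n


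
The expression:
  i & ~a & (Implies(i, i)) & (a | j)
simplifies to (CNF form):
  i & j & ~a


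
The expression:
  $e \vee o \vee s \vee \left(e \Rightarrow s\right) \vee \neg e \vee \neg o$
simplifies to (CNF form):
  $\text{True}$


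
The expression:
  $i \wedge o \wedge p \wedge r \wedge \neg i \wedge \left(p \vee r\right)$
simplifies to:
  $\text{False}$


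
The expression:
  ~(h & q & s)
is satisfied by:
  {s: False, q: False, h: False}
  {h: True, s: False, q: False}
  {q: True, s: False, h: False}
  {h: True, q: True, s: False}
  {s: True, h: False, q: False}
  {h: True, s: True, q: False}
  {q: True, s: True, h: False}


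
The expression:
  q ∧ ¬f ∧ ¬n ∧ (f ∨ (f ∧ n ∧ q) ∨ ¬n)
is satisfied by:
  {q: True, n: False, f: False}


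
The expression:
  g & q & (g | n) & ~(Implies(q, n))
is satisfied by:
  {g: True, q: True, n: False}


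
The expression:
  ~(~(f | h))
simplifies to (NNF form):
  f | h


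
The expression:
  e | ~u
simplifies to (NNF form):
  e | ~u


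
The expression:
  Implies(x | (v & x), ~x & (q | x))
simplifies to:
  ~x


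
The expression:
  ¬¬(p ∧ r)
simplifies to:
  p ∧ r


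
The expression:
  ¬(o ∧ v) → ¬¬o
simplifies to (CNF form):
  o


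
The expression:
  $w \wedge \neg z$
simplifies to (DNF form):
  $w \wedge \neg z$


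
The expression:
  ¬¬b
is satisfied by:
  {b: True}


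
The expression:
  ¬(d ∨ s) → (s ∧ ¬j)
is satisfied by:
  {d: True, s: True}
  {d: True, s: False}
  {s: True, d: False}


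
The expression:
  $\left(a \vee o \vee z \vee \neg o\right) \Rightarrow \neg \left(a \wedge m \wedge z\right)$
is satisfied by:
  {m: False, z: False, a: False}
  {a: True, m: False, z: False}
  {z: True, m: False, a: False}
  {a: True, z: True, m: False}
  {m: True, a: False, z: False}
  {a: True, m: True, z: False}
  {z: True, m: True, a: False}


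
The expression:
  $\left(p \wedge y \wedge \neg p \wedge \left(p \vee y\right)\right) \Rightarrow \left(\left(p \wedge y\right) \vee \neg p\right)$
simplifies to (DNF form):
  $\text{True}$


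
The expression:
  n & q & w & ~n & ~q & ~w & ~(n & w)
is never true.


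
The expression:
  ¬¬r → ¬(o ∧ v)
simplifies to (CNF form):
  ¬o ∨ ¬r ∨ ¬v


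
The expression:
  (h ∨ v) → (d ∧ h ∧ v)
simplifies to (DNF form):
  (v ∧ ¬v) ∨ (¬h ∧ ¬v) ∨ (d ∧ h ∧ v) ∨ (d ∧ h ∧ ¬h) ∨ (d ∧ v ∧ ¬v) ∨ (d ∧ ¬h ∧ ¬v) ∨ (h ∧ v ∧ ¬v) ∨ (h ∧ ¬h ∧ ¬v)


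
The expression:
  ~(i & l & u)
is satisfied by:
  {l: False, u: False, i: False}
  {i: True, l: False, u: False}
  {u: True, l: False, i: False}
  {i: True, u: True, l: False}
  {l: True, i: False, u: False}
  {i: True, l: True, u: False}
  {u: True, l: True, i: False}


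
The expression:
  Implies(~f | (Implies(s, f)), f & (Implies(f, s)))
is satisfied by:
  {s: True, f: True}


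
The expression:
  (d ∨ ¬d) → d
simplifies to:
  d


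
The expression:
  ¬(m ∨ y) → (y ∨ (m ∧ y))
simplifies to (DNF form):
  m ∨ y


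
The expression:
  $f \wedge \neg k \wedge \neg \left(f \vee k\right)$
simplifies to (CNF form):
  $\text{False}$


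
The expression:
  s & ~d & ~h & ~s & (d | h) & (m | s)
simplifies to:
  False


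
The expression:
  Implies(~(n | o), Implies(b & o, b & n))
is always true.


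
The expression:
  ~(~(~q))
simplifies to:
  ~q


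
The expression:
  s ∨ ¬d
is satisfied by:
  {s: True, d: False}
  {d: False, s: False}
  {d: True, s: True}


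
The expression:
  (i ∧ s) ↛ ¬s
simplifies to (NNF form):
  i ∧ s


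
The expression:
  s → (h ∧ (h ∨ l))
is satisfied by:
  {h: True, s: False}
  {s: False, h: False}
  {s: True, h: True}


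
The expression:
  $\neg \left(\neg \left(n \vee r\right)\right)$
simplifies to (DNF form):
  $n \vee r$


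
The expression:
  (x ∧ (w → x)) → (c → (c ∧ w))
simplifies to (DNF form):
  w ∨ ¬c ∨ ¬x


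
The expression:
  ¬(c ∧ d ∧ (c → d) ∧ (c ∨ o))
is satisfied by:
  {c: False, d: False}
  {d: True, c: False}
  {c: True, d: False}


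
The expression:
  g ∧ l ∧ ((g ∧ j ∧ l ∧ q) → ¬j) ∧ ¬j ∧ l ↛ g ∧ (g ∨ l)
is never true.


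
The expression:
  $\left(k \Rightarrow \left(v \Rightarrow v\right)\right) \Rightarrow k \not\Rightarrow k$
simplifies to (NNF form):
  $\text{False}$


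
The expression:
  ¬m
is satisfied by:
  {m: False}


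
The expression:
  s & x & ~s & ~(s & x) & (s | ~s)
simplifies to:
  False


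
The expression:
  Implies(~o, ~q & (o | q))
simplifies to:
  o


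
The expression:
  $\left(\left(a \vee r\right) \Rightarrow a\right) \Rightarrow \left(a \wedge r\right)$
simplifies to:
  $r$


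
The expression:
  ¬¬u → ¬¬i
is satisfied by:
  {i: True, u: False}
  {u: False, i: False}
  {u: True, i: True}


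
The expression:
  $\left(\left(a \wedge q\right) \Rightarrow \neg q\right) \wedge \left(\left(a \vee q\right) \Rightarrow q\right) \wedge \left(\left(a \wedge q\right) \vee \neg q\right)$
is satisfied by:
  {q: False, a: False}


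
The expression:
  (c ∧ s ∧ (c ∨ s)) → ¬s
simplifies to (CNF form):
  ¬c ∨ ¬s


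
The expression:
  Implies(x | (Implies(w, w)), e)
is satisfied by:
  {e: True}


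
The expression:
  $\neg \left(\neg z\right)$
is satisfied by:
  {z: True}


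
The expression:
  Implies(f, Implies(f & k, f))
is always true.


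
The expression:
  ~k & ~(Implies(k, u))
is never true.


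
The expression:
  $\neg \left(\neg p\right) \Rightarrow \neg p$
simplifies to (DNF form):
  $\neg p$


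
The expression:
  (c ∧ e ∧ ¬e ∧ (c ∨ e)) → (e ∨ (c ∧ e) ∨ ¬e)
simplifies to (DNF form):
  True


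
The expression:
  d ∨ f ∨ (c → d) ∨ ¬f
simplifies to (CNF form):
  True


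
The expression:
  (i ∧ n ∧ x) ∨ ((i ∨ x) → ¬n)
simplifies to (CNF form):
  (i ∨ ¬i ∨ ¬n) ∧ (i ∨ ¬n ∨ ¬x) ∧ (x ∨ ¬i ∨ ¬n) ∧ (x ∨ ¬n ∨ ¬x)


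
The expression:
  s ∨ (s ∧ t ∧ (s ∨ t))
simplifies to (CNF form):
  s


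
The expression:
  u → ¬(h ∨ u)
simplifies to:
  ¬u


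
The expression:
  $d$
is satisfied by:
  {d: True}


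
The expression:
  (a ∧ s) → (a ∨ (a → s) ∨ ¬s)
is always true.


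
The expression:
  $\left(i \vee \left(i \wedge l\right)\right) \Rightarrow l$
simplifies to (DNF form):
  $l \vee \neg i$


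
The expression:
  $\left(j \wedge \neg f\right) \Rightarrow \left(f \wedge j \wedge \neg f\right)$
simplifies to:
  $f \vee \neg j$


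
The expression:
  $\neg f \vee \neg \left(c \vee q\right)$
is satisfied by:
  {c: False, f: False, q: False}
  {q: True, c: False, f: False}
  {c: True, q: False, f: False}
  {q: True, c: True, f: False}
  {f: True, q: False, c: False}


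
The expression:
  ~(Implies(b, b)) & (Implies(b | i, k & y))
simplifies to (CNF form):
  False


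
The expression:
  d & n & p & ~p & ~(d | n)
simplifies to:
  False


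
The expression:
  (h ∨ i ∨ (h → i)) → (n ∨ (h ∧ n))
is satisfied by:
  {n: True}


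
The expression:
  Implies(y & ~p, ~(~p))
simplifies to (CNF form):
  p | ~y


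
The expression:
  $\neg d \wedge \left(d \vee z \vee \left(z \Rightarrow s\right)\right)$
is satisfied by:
  {d: False}


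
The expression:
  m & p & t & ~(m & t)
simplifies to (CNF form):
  False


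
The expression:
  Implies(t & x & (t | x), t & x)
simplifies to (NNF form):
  True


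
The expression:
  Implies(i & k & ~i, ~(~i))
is always true.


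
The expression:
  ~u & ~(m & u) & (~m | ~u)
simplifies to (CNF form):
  ~u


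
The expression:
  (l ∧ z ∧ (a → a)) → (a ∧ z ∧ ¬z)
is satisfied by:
  {l: False, z: False}
  {z: True, l: False}
  {l: True, z: False}


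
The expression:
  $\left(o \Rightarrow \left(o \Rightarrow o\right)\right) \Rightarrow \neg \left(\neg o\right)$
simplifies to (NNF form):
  $o$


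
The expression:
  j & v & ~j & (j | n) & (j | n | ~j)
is never true.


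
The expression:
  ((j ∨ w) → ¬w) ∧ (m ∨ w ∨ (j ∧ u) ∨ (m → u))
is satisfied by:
  {w: False}


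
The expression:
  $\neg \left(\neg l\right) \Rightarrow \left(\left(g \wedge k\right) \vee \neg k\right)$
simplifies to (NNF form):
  $g \vee \neg k \vee \neg l$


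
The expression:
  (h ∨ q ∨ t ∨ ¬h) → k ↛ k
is never true.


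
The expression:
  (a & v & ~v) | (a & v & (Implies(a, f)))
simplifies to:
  a & f & v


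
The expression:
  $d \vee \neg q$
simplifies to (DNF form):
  $d \vee \neg q$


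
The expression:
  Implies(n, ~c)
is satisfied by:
  {c: False, n: False}
  {n: True, c: False}
  {c: True, n: False}


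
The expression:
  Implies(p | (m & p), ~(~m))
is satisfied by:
  {m: True, p: False}
  {p: False, m: False}
  {p: True, m: True}


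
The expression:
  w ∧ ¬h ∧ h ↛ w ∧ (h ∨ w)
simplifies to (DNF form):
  False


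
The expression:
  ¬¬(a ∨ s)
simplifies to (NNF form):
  a ∨ s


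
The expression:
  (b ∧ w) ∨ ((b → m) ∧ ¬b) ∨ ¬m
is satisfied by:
  {w: True, m: False, b: False}
  {m: False, b: False, w: False}
  {w: True, b: True, m: False}
  {b: True, m: False, w: False}
  {w: True, m: True, b: False}
  {m: True, w: False, b: False}
  {w: True, b: True, m: True}


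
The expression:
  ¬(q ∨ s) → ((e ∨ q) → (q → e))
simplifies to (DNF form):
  True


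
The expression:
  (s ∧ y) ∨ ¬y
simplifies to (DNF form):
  s ∨ ¬y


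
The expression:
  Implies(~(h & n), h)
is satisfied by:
  {h: True}


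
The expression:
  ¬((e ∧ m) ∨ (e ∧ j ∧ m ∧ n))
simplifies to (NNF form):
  ¬e ∨ ¬m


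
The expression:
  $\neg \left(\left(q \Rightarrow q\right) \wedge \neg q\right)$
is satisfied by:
  {q: True}


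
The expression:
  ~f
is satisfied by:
  {f: False}


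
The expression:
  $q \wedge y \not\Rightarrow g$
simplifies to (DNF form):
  $q \wedge y \wedge \neg g$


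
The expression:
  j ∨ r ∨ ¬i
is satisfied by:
  {r: True, j: True, i: False}
  {r: True, j: False, i: False}
  {j: True, r: False, i: False}
  {r: False, j: False, i: False}
  {r: True, i: True, j: True}
  {r: True, i: True, j: False}
  {i: True, j: True, r: False}


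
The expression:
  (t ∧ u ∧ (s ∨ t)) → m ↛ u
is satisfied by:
  {u: False, t: False}
  {t: True, u: False}
  {u: True, t: False}


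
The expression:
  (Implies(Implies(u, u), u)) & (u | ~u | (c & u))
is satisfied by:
  {u: True}


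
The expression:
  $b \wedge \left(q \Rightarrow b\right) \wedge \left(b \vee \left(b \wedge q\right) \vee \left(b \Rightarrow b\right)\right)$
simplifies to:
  $b$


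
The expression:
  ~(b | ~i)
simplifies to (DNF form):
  i & ~b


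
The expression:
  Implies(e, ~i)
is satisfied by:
  {e: False, i: False}
  {i: True, e: False}
  {e: True, i: False}


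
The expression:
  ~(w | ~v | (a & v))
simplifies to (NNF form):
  v & ~a & ~w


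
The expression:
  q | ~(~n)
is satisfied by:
  {n: True, q: True}
  {n: True, q: False}
  {q: True, n: False}


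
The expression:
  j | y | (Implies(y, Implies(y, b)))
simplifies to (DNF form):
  True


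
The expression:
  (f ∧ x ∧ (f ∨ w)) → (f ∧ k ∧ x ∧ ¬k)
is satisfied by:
  {x: False, f: False}
  {f: True, x: False}
  {x: True, f: False}


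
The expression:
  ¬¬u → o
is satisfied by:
  {o: True, u: False}
  {u: False, o: False}
  {u: True, o: True}


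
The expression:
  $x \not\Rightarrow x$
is never true.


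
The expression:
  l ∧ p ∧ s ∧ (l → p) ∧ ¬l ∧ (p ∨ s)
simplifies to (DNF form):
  False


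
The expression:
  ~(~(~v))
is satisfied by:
  {v: False}


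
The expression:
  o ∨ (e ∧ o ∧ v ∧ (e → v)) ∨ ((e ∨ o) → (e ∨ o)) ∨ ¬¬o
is always true.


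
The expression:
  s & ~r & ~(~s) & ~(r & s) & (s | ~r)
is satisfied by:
  {s: True, r: False}


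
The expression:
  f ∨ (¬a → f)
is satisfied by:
  {a: True, f: True}
  {a: True, f: False}
  {f: True, a: False}


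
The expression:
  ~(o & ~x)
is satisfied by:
  {x: True, o: False}
  {o: False, x: False}
  {o: True, x: True}


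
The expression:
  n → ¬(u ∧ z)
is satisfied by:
  {u: False, z: False, n: False}
  {n: True, u: False, z: False}
  {z: True, u: False, n: False}
  {n: True, z: True, u: False}
  {u: True, n: False, z: False}
  {n: True, u: True, z: False}
  {z: True, u: True, n: False}


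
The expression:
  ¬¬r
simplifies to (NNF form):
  r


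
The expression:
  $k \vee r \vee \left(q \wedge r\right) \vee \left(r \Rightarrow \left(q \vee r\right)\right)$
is always true.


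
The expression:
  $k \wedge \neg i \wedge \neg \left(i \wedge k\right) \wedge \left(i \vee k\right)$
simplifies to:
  $k \wedge \neg i$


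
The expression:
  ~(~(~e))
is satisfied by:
  {e: False}


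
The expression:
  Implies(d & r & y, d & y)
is always true.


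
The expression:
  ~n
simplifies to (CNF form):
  ~n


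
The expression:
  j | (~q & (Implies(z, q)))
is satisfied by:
  {j: True, q: False, z: False}
  {z: True, j: True, q: False}
  {j: True, q: True, z: False}
  {z: True, j: True, q: True}
  {z: False, q: False, j: False}


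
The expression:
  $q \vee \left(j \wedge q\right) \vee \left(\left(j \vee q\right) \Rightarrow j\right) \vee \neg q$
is always true.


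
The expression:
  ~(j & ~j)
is always true.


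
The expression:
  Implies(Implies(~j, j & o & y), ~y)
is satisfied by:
  {y: False, j: False}
  {j: True, y: False}
  {y: True, j: False}


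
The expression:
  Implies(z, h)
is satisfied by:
  {h: True, z: False}
  {z: False, h: False}
  {z: True, h: True}


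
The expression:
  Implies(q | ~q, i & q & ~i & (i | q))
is never true.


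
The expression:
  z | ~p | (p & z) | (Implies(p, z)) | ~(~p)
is always true.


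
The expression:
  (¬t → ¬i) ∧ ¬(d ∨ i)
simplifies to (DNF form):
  ¬d ∧ ¬i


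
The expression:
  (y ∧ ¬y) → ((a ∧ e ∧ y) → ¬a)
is always true.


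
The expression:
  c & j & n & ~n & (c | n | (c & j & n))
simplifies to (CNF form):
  False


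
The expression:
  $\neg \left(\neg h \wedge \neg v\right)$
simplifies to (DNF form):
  $h \vee v$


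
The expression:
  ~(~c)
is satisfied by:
  {c: True}


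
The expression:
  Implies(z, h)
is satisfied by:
  {h: True, z: False}
  {z: False, h: False}
  {z: True, h: True}


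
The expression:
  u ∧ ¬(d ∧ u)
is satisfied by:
  {u: True, d: False}


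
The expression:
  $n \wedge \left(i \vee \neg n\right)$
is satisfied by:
  {i: True, n: True}


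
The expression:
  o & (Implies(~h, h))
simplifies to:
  h & o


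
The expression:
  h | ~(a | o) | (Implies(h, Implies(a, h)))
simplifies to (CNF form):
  True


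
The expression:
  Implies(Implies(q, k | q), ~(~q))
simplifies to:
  q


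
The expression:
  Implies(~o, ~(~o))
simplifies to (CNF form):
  o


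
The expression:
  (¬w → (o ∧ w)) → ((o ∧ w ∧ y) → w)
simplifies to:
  True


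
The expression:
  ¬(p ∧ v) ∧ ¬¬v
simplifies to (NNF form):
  v ∧ ¬p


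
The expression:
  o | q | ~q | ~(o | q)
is always true.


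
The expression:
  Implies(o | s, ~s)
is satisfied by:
  {s: False}


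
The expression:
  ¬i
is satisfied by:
  {i: False}


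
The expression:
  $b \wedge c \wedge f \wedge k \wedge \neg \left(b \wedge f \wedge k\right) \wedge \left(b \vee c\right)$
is never true.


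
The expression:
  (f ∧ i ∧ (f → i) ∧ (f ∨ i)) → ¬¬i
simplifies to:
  True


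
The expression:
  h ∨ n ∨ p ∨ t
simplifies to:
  h ∨ n ∨ p ∨ t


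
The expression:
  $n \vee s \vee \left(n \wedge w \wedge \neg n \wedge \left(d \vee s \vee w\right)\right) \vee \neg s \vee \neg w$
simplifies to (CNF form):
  $\text{True}$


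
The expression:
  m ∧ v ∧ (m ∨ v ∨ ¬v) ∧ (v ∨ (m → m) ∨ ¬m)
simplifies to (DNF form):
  m ∧ v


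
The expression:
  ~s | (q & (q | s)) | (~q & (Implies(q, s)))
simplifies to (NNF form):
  True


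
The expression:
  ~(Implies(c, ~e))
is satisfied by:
  {c: True, e: True}


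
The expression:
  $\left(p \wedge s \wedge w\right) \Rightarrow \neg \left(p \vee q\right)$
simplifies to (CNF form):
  $\neg p \vee \neg s \vee \neg w$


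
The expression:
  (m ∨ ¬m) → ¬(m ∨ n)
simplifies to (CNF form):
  ¬m ∧ ¬n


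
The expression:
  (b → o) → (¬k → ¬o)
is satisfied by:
  {k: True, o: False}
  {o: False, k: False}
  {o: True, k: True}


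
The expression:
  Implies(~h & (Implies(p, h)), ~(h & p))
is always true.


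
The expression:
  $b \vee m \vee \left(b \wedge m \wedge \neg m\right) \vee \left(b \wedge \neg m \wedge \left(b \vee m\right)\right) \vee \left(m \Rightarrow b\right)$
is always true.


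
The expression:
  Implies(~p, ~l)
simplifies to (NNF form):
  p | ~l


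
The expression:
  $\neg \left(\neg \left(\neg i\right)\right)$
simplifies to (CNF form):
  $\neg i$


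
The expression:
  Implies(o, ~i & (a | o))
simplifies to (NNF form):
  ~i | ~o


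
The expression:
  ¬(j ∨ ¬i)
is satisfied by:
  {i: True, j: False}


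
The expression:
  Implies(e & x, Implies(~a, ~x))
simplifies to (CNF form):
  a | ~e | ~x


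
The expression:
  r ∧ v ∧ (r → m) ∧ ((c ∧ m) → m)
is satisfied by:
  {r: True, m: True, v: True}


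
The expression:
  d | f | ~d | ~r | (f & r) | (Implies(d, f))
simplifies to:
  True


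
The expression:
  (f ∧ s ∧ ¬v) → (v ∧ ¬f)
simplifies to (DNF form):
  v ∨ ¬f ∨ ¬s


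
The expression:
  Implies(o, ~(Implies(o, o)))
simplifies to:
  ~o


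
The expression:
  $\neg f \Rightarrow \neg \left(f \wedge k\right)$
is always true.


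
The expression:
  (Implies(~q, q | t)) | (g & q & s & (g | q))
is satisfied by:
  {t: True, q: True}
  {t: True, q: False}
  {q: True, t: False}


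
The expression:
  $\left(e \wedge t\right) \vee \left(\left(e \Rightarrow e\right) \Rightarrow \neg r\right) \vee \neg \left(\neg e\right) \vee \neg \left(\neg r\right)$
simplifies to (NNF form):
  $\text{True}$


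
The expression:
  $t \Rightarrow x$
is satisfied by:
  {x: True, t: False}
  {t: False, x: False}
  {t: True, x: True}


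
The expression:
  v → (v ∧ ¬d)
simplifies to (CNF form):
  ¬d ∨ ¬v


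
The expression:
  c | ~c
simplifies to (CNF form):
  True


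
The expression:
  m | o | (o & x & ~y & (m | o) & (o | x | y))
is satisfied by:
  {o: True, m: True}
  {o: True, m: False}
  {m: True, o: False}


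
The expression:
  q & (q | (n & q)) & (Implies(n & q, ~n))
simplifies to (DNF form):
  q & ~n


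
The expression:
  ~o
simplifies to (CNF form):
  ~o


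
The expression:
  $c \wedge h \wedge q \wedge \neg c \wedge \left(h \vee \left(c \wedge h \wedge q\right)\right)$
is never true.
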